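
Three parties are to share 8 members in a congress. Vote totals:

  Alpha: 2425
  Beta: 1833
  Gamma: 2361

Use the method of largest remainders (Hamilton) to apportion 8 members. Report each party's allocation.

Alpha=3, Beta=2, Gamma=3

The standard divisor is 6619/8 ≈ 827.375.
Standard quotas: Alpha 2.931, Beta 2.215, Gamma 2.854.
Lower quotas: Alpha 2, Beta 2, Gamma 2 (sum 6, leaving 2 seats).
Remainders in descending order: Alpha 0.931, Gamma 0.854, Beta 0.215.
The surplus seats go to Alpha, Gamma.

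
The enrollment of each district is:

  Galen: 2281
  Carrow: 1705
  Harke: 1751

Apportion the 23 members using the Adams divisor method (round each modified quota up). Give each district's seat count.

Standard divisor 5737/23 ≈ 249.435; standard quotas: Galen 9.145, Carrow 6.835, Harke 7.020.
Rounding up gives 10, 7, 8 = 25 seats, so the divisor must be adjusted.
With modified divisor 270: modified quotas Galen 8.448, Carrow 6.315, Harke 6.485.
Rounding up: Galen 9, Carrow 7, Harke 7 (total 23).

Galen 9; Carrow 7; Harke 7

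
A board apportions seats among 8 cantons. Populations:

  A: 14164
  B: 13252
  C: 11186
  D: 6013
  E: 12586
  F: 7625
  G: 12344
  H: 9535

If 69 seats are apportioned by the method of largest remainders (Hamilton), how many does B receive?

10

The standard divisor is 86705/69 ≈ 1256.594.
Standard quotas: A 11.2717, B 10.5460, C 8.9018, D 4.7852, E 10.0160, F 6.0680, G 9.8234, H 7.5880.
Lower quotas: A 11, B 10, C 8, D 4, E 10, F 6, G 9, H 7 (sum 65, leaving 4 seats).
Remainders in descending order: C 0.9018, G 0.8234, D 0.7852, H 0.5880, B 0.5460, A 0.2717, F 0.0680, E 0.0160.
The surplus seats go to C, G, D, H.
B receives 10.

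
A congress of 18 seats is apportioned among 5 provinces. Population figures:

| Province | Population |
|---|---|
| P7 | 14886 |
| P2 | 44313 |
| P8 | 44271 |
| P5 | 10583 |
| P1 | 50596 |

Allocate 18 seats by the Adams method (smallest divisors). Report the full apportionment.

Standard divisor 164649/18 ≈ 9147.167; standard quotas: P7 1.627, P2 4.844, P8 4.840, P5 1.157, P1 5.531.
Rounding up gives 2, 5, 5, 2, 6 = 20 seats, so the divisor must be adjusted.
With modified divisor 10800: modified quotas P7 1.378, P2 4.103, P8 4.099, P5 0.980, P1 4.685.
Rounding up: P7 2, P2 5, P8 5, P5 1, P1 5 (total 18).

P7: 2; P2: 5; P8: 5; P5: 1; P1: 5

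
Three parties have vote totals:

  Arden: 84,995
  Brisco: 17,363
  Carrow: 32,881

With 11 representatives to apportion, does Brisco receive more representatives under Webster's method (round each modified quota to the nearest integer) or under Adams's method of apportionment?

Adams

Webster: Arden 7, Brisco 1, Carrow 3.
Adams: Arden 6, Brisco 2, Carrow 3.
Brisco gets 1 under Webster and 2 under Adams.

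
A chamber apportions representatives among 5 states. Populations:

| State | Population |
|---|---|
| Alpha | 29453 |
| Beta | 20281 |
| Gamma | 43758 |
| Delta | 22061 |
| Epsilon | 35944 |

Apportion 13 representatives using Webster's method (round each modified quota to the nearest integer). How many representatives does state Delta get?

Standard divisor 151497/13 ≈ 11653.615; standard quotas: Alpha 2.527, Beta 1.740, Gamma 3.755, Delta 1.893, Epsilon 3.084.
Rounding to the nearest integer gives 3, 2, 4, 2, 3 = 14 seats, so the divisor must be adjusted.
With modified divisor 12100: modified quotas Alpha 2.434, Beta 1.676, Gamma 3.616, Delta 1.823, Epsilon 2.971.
Rounding to the nearest integer: Alpha 2, Beta 2, Gamma 4, Delta 2, Epsilon 3 (total 13).
Delta receives 2.

2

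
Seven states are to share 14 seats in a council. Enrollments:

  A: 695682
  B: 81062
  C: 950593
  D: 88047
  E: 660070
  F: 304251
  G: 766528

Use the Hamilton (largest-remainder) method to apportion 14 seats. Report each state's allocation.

A 3; B 0; C 4; D 0; E 3; F 1; G 3

Total 3546233; standard divisor 3546233/14 ≈ 253302.357.
Standard quotas: A 2.7464, B 0.3200, C 3.7528, D 0.3476, E 2.6059, F 1.2011, G 3.0261.
Lower quotas: A 2, B 0, C 3, D 0, E 2, F 1, G 3 (sum 11, leaving 3 seats).
Remainders in descending order: C 0.7528, A 0.7464, E 0.6059, D 0.3476, B 0.3200, F 0.2011, G 0.0261.
The surplus seats go to C, A, E.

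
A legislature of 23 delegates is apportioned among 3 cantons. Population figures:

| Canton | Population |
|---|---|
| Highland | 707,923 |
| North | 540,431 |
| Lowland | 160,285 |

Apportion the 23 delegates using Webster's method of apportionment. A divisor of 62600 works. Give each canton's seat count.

With modified divisor 62600: modified quotas Highland 11.309, North 8.633, Lowland 2.560.
Rounding to the nearest integer: Highland 11, North 9, Lowland 3 (total 23).

Highland: 11, North: 9, Lowland: 3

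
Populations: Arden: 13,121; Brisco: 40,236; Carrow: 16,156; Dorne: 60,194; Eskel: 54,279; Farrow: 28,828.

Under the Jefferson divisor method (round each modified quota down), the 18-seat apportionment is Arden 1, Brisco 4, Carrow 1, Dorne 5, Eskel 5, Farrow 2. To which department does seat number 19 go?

Priority for the next seat is population ÷ (current seats + 1).
Priorities: Arden 6560.500, Brisco 8047.200, Carrow 8078.000, Dorne 10032.333, Eskel 9046.500, Farrow 9609.333.
Highest priority: Dorne.

Dorne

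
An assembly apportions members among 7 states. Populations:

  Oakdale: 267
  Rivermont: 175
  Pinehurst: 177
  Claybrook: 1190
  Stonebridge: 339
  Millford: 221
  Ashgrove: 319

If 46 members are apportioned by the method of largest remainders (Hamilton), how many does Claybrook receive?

The standard divisor is 2688/46 ≈ 58.435.
Standard quotas: Oakdale 4.569, Rivermont 2.995, Pinehurst 3.029, Claybrook 20.365, Stonebridge 5.801, Millford 3.782, Ashgrove 5.459.
Lower quotas: Oakdale 4, Rivermont 2, Pinehurst 3, Claybrook 20, Stonebridge 5, Millford 3, Ashgrove 5 (sum 42, leaving 4 seats).
Remainders in descending order: Rivermont 0.995, Stonebridge 0.801, Millford 0.782, Oakdale 0.569, Ashgrove 0.459, Claybrook 0.365, Pinehurst 0.029.
The surplus seats go to Rivermont, Stonebridge, Millford, Oakdale.
Claybrook receives 20.

20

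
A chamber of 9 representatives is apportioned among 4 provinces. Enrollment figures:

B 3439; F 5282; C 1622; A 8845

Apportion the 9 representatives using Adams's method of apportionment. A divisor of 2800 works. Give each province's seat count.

With modified divisor 2800: modified quotas B 1.228, F 1.886, C 0.579, A 3.159.
Rounding up: B 2, F 2, C 1, A 4 (total 9).

B 2; F 2; C 1; A 4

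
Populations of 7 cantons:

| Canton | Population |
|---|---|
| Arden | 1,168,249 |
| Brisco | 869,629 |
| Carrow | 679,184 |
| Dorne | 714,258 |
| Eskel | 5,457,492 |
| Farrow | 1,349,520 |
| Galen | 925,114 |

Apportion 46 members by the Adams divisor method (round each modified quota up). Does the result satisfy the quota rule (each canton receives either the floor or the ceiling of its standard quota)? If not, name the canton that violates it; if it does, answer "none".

Eskel

Standard quotas: Arden 4.814, Brisco 3.583, Carrow 2.799, Dorne 2.943, Eskel 22.488, Farrow 5.561, Galen 3.812.
Adams allocation: Arden 5, Brisco 4, Carrow 3, Dorne 3, Eskel 21, Farrow 6, Galen 4.
Eskel has quota 22.488 (lower 22, upper 23) but receives 21 — outside the quota interval.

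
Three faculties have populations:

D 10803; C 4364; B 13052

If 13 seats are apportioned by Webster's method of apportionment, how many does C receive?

2

Standard divisor 28219/13 ≈ 2170.692; standard quotas: D 4.977, C 2.010, B 6.013.
Rounding to the nearest integer gives D 5, C 2, B 6 — total 13, matching the house size, so no adjustment is needed.
C receives 2.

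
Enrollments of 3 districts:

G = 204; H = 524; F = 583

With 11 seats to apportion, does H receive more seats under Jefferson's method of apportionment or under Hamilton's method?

Jefferson: G 1, H 5, F 5.
Hamilton: G 2, H 4, F 5.
H gets 5 under Jefferson and 4 under Hamilton.

Jefferson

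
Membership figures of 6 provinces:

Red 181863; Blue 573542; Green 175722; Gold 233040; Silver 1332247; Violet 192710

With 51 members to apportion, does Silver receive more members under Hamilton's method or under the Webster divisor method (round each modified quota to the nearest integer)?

Webster

Hamilton: Red 4, Blue 11, Green 3, Gold 4, Silver 25, Violet 4.
Webster: Red 3, Blue 11, Green 3, Gold 4, Silver 26, Violet 4.
Silver gets 25 under Hamilton and 26 under Webster.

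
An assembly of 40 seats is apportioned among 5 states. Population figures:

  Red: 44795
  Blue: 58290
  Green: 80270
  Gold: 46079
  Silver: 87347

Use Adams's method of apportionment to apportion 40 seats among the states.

Red: 6; Blue: 7; Green: 10; Gold: 6; Silver: 11

Standard divisor 316781/40 ≈ 7919.525; standard quotas: Red 5.656, Blue 7.360, Green 10.136, Gold 5.818, Silver 11.029.
Rounding up gives 6, 8, 11, 6, 12 = 43 seats, so the divisor must be adjusted.
With modified divisor 8500: modified quotas Red 5.270, Blue 6.858, Green 9.444, Gold 5.421, Silver 10.276.
Rounding up: Red 6, Blue 7, Green 10, Gold 6, Silver 11 (total 40).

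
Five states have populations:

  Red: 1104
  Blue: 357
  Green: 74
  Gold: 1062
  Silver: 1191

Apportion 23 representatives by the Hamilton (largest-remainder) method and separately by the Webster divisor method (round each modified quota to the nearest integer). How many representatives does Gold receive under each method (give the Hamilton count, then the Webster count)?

6 and 7

Hamilton: Red 7, Blue 2, Green 1, Gold 6, Silver 7.
Webster: Red 7, Blue 2, Green 0, Gold 7, Silver 7.
Gold gets 6 under Hamilton and 7 under Webster.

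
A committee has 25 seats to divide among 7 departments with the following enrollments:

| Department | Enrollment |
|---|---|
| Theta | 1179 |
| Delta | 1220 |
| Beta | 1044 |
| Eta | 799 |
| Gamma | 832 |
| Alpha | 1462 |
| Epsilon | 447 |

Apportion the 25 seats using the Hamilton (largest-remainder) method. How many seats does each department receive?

Theta: 4, Delta: 4, Beta: 4, Eta: 3, Gamma: 3, Alpha: 5, Epsilon: 2

Total 6983; standard divisor 6983/25 ≈ 279.32.
Standard quotas: Theta 4.221, Delta 4.368, Beta 3.738, Eta 2.861, Gamma 2.979, Alpha 5.234, Epsilon 1.600.
Lower quotas: Theta 4, Delta 4, Beta 3, Eta 2, Gamma 2, Alpha 5, Epsilon 1 (sum 21, leaving 4 seats).
Remainders in descending order: Gamma 0.979, Eta 0.861, Beta 0.738, Epsilon 0.600, Delta 0.368, Alpha 0.234, Theta 0.221.
Largest remainders: Gamma, Eta, Beta, Epsilon receive the extra seats.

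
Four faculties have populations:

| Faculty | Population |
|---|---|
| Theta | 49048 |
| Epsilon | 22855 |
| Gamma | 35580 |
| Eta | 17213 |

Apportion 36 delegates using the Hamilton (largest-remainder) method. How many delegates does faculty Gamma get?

The standard divisor is 124696/36 ≈ 3463.778.
Standard quotas: Theta 14.1603, Epsilon 6.5983, Gamma 10.2720, Eta 4.9694.
Lower quotas: Theta 14, Epsilon 6, Gamma 10, Eta 4 (sum 34, leaving 2 seats).
Remainders in descending order: Eta 0.9694, Epsilon 0.5983, Gamma 0.2720, Theta 0.1603.
The surplus seats go to Eta, Epsilon.
Gamma receives 10.

10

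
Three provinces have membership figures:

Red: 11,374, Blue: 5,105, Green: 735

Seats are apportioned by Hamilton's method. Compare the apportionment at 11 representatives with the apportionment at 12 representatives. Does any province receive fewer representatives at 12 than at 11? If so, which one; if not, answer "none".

Green

At 11 seats: Red 7, Blue 3, Green 1.
At 12 seats: Red 8, Blue 4, Green 0.
Green drops from 1 to 0.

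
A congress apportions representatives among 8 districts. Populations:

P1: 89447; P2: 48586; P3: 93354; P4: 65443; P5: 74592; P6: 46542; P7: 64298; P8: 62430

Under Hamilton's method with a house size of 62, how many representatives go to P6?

5

Total 544692; standard divisor 544692/62 ≈ 8785.355.
Standard quotas: P1 10.1814, P2 5.5303, P3 10.6261, P4 7.4491, P5 8.4905, P6 5.2977, P7 7.3188, P8 7.1061.
Lower quotas: P1 10, P2 5, P3 10, P4 7, P5 8, P6 5, P7 7, P8 7 (sum 59, leaving 3 seats).
Remainders in descending order: P3 0.6261, P2 0.5303, P5 0.4905, P4 0.4491, P7 0.3188, P6 0.2977, P1 0.1814, P8 0.1061.
Largest remainders: P3, P2, P5 receive the extra seats.
P6 receives 5.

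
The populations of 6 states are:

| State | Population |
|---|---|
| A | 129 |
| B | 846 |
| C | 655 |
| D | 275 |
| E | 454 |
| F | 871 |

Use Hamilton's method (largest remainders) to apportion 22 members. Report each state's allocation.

A 1, B 6, C 4, D 2, E 3, F 6

The standard divisor is 3230/22 ≈ 146.818.
Standard quotas: A 0.879, B 5.762, C 4.461, D 1.873, E 3.092, F 5.933.
Lower quotas: A 0, B 5, C 4, D 1, E 3, F 5 (sum 18, leaving 4 seats).
Remainders in descending order: F 0.933, A 0.879, D 0.873, B 0.762, C 0.461, E 0.092.
The surplus seats go to F, A, D, B.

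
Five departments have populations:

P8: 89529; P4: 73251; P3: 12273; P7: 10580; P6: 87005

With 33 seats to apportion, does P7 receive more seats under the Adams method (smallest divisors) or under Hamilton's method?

Adams

Adams: P8 10, P4 9, P3 2, P7 2, P6 10.
Hamilton: P8 11, P4 9, P3 1, P7 1, P6 11.
P7 gets 2 under Adams and 1 under Hamilton.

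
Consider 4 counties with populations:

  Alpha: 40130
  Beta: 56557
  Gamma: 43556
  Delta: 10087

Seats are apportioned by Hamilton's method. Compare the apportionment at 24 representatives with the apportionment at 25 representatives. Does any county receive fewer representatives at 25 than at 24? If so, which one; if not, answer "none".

At 24 seats: Alpha 6, Beta 9, Gamma 7, Delta 2.
At 25 seats: Alpha 7, Beta 9, Gamma 7, Delta 2.
No county's allocation decreased.

none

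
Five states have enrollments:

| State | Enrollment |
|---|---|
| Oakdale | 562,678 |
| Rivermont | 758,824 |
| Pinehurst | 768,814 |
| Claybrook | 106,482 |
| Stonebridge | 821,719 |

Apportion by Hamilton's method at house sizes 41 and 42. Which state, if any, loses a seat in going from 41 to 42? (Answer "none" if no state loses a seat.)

Claybrook

At 41 seats: Oakdale 8, Rivermont 10, Pinehurst 10, Claybrook 2, Stonebridge 11.
At 42 seats: Oakdale 8, Rivermont 11, Pinehurst 11, Claybrook 1, Stonebridge 11.
Claybrook drops from 2 to 1.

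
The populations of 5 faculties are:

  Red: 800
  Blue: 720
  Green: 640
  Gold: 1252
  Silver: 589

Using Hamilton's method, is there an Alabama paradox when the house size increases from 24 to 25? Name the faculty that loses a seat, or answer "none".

none

At 24 seats: Red 5, Blue 4, Green 4, Gold 7, Silver 4.
At 25 seats: Red 5, Blue 4, Green 4, Gold 8, Silver 4.
No faculty's allocation decreased.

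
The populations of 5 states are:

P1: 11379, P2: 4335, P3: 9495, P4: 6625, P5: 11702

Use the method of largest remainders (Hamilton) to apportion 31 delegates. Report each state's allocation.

P1 8; P2 3; P3 7; P4 5; P5 8

Total 43536; standard divisor 43536/31 ≈ 1404.387.
Standard quotas: P1 8.1025, P2 3.0868, P3 6.7610, P4 4.7174, P5 8.3325.
Lower quotas: P1 8, P2 3, P3 6, P4 4, P5 8 (sum 29, leaving 2 seats).
Remainders in descending order: P3 0.7610, P4 0.7174, P5 0.3325, P1 0.1025, P2 0.0868.
Largest remainders: P3, P4 receive the extra seats.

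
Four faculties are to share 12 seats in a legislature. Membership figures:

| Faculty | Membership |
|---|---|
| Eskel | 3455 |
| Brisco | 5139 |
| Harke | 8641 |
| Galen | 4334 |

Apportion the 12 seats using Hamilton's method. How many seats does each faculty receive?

Total 21569; standard divisor 21569/12 ≈ 1797.417.
Standard quotas: Eskel 1.9222, Brisco 2.8591, Harke 4.8075, Galen 2.4112.
Lower quotas: Eskel 1, Brisco 2, Harke 4, Galen 2 (sum 9, leaving 3 seats).
Remainders in descending order: Eskel 0.9222, Brisco 0.8591, Harke 0.8075, Galen 0.4112.
The surplus seats go to Eskel, Brisco, Harke.

Eskel 2, Brisco 3, Harke 5, Galen 2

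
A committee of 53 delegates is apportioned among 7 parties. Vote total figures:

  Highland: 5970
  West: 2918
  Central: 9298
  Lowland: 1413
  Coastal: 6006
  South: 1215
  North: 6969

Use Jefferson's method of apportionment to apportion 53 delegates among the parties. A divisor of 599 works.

Highland=9, West=4, Central=15, Lowland=2, Coastal=10, South=2, North=11

With modified divisor 599: modified quotas Highland 9.967, West 4.871, Central 15.523, Lowland 2.359, Coastal 10.027, South 2.028, North 11.634.
Rounding down: Highland 9, West 4, Central 15, Lowland 2, Coastal 10, South 2, North 11 (total 53).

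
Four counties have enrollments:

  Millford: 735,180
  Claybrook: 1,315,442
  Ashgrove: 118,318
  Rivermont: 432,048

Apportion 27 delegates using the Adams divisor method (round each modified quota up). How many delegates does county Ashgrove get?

2

Standard divisor 2600988/27 ≈ 96332.889; standard quotas: Millford 7.632, Claybrook 13.655, Ashgrove 1.228, Rivermont 4.485.
Rounding up gives 8, 14, 2, 5 = 29 seats, so the divisor must be adjusted.
With modified divisor 106500: modified quotas Millford 6.903, Claybrook 12.352, Ashgrove 1.111, Rivermont 4.057.
Rounding up: Millford 7, Claybrook 13, Ashgrove 2, Rivermont 5 (total 27).
Ashgrove receives 2.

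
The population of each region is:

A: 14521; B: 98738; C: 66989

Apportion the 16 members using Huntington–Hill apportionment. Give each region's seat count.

A=1; B=9; C=6

With divisor 11022: modified quotas A 1.317, B 8.958, C 6.078.
Geometric-mean thresholds: A √(1·2)=1.414, B √(8·9)=8.485, C √(6·7)=6.481.
Each quota rounded against its threshold gives A 1, B 9, C 6 (total 16).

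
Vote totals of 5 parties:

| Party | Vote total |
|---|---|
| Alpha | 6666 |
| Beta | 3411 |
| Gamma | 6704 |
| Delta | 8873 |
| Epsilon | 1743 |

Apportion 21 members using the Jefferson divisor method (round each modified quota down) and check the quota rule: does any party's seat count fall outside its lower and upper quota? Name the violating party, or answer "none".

none

Standard quotas: Alpha 5.110, Beta 2.615, Gamma 5.139, Delta 6.801, Epsilon 1.336.
Jefferson allocation: Alpha 5, Beta 3, Gamma 5, Delta 7, Epsilon 1.
Every allocation lies between the lower and upper quota.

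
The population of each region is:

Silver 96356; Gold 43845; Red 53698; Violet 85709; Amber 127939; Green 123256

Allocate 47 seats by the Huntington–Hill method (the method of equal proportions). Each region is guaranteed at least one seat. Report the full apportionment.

With divisor 11405: modified quotas Silver 8.449, Gold 3.844, Red 4.708, Violet 7.515, Amber 11.218, Green 10.807.
Geometric-mean thresholds: Silver √(8·9)=8.485, Gold √(3·4)=3.464, Red √(4·5)=4.472, Violet √(7·8)=7.483, Amber √(11·12)=11.489, Green √(10·11)=10.488.
Each quota rounded against its threshold gives Silver 8, Gold 4, Red 5, Violet 8, Amber 11, Green 11 (total 47).

Silver: 8, Gold: 4, Red: 5, Violet: 8, Amber: 11, Green: 11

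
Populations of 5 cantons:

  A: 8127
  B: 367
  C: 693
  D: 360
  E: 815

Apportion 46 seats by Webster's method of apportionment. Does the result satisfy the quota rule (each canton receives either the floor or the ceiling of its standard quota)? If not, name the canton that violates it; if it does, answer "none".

A

Standard quotas: A 36.078, B 1.629, C 3.076, D 1.598, E 3.618.
Webster allocation: A 35, B 2, C 3, D 2, E 4.
A has quota 36.078 (lower 36, upper 37) but receives 35 — outside the quota interval.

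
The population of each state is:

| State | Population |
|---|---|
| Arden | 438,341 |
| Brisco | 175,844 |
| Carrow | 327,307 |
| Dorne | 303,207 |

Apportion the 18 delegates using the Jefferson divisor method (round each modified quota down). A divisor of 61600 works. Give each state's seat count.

With modified divisor 61600: modified quotas Arden 7.116, Brisco 2.855, Carrow 5.313, Dorne 4.922.
Rounding down: Arden 7, Brisco 2, Carrow 5, Dorne 4 (total 18).

Arden 7, Brisco 2, Carrow 5, Dorne 4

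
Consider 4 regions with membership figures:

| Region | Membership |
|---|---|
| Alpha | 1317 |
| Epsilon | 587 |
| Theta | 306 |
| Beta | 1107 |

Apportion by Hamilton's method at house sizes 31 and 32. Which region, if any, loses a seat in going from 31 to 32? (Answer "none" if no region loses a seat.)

Epsilon

At 31 seats: Alpha 12, Epsilon 6, Theta 3, Beta 10.
At 32 seats: Alpha 13, Epsilon 5, Theta 3, Beta 11.
Epsilon drops from 6 to 5.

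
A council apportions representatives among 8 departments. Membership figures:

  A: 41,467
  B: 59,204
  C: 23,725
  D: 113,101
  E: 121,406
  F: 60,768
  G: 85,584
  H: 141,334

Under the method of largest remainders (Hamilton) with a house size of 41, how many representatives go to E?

The standard divisor is 646589/41 ≈ 15770.463.
Standard quotas: A 2.6294, B 3.7541, C 1.5044, D 7.1717, E 7.6983, F 3.8533, G 5.4269, H 8.9619.
Lower quotas: A 2, B 3, C 1, D 7, E 7, F 3, G 5, H 8 (sum 36, leaving 5 seats).
Remainders in descending order: H 0.9619, F 0.8533, B 0.7541, E 0.6983, A 0.6294, C 0.5044, G 0.4269, D 0.1717.
Largest remainders: H, F, B, E, A receive the extra seats.
E receives 8.

8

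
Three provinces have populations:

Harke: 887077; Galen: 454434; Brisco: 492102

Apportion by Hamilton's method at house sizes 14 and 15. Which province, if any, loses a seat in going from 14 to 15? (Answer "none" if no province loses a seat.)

none

At 14 seats: Harke 7, Galen 3, Brisco 4.
At 15 seats: Harke 7, Galen 4, Brisco 4.
No province's allocation decreased.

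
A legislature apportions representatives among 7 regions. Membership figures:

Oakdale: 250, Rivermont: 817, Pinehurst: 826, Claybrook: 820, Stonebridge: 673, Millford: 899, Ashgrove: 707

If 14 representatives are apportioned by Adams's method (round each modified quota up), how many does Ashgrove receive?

Standard divisor 4992/14 ≈ 356.571; standard quotas: Oakdale 0.701, Rivermont 2.291, Pinehurst 2.317, Claybrook 2.300, Stonebridge 1.887, Millford 2.521, Ashgrove 1.983.
Rounding up gives 1, 3, 3, 3, 2, 3, 2 = 17 seats, so the divisor must be adjusted.
With modified divisor 430: modified quotas Oakdale 0.581, Rivermont 1.900, Pinehurst 1.921, Claybrook 1.907, Stonebridge 1.565, Millford 2.091, Ashgrove 1.644.
Rounding up: Oakdale 1, Rivermont 2, Pinehurst 2, Claybrook 2, Stonebridge 2, Millford 3, Ashgrove 2 (total 14).
Ashgrove receives 2.

2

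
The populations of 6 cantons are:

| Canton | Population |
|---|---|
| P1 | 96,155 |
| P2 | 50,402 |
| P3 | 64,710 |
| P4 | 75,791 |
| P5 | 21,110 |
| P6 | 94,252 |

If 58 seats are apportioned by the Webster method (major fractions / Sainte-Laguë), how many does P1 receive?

Standard divisor 402420/58 ≈ 6938.276; standard quotas: P1 13.859, P2 7.264, P3 9.327, P4 10.924, P5 3.043, P6 13.584.
Rounding to the nearest integer gives P1 14, P2 7, P3 9, P4 11, P5 3, P6 14 — total 58, matching the house size, so no adjustment is needed.
P1 receives 14.

14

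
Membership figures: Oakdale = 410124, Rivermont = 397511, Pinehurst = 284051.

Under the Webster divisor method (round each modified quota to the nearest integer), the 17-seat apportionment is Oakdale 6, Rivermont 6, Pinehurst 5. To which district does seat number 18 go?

Priority for the next seat is population ÷ (current seats + 0.5).
Priorities: Oakdale 63096.000, Rivermont 61155.538, Pinehurst 51645.636.
Highest priority: Oakdale.

Oakdale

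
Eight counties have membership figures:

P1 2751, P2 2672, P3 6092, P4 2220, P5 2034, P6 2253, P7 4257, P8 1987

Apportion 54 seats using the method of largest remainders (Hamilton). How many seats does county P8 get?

4

Total 24266; standard divisor 24266/54 ≈ 449.37.
Standard quotas: P1 6.1219, P2 5.9461, P3 13.5567, P4 4.9402, P5 4.5263, P6 5.0137, P7 9.4733, P8 4.4217.
Lower quotas: P1 6, P2 5, P3 13, P4 4, P5 4, P6 5, P7 9, P8 4 (sum 50, leaving 4 seats).
Remainders in descending order: P2 0.9461, P4 0.9402, P3 0.5567, P5 0.5263, P7 0.4733, P8 0.4217, P1 0.1219, P6 0.0137.
The surplus seats go to P2, P4, P3, P5.
P8 receives 4.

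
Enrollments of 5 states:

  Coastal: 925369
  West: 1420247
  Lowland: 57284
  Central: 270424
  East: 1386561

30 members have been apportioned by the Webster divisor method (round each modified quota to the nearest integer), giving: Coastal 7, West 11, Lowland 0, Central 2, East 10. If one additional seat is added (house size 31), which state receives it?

East

Priority for the next seat is population ÷ (current seats + 0.5).
Priorities: Coastal 123382.533, West 123499.739, Lowland 114568.000, Central 108169.600, East 132053.429.
Highest priority: East.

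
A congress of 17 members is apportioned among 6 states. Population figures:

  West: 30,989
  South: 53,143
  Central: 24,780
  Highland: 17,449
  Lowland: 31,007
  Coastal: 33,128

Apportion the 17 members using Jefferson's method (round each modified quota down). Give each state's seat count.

Standard divisor 190496/17 ≈ 11205.647; standard quotas: West 2.765, South 4.743, Central 2.211, Highland 1.557, Lowland 2.767, Coastal 2.956.
Rounding down gives 2, 4, 2, 1, 2, 2 = 13 seats, so the divisor must be adjusted.
With modified divisor 9600: modified quotas West 3.228, South 5.536, Central 2.581, Highland 1.818, Lowland 3.230, Coastal 3.451.
Rounding down: West 3, South 5, Central 2, Highland 1, Lowland 3, Coastal 3 (total 17).

West 3, South 5, Central 2, Highland 1, Lowland 3, Coastal 3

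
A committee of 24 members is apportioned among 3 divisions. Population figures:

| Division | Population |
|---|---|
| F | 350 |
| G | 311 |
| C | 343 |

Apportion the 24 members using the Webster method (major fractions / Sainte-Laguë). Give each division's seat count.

F: 8; G: 8; C: 8

Standard divisor 1004/24 ≈ 41.833; standard quotas: F 8.367, G 7.434, C 8.199.
Rounding to the nearest integer gives 8, 7, 8 = 23 seats, so the divisor must be adjusted.
With modified divisor 41.3: modified quotas F 8.475, G 7.530, C 8.305.
Rounding to the nearest integer: F 8, G 8, C 8 (total 24).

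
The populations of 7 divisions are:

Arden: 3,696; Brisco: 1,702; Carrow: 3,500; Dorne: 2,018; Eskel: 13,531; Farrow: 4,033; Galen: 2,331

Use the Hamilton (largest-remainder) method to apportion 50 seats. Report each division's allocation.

Total 30811; standard divisor 30811/50 ≈ 616.22.
Standard quotas: Arden 5.9979, Brisco 2.7620, Carrow 5.6798, Dorne 3.2748, Eskel 21.9581, Farrow 6.5447, Galen 3.7827.
Lower quotas: Arden 5, Brisco 2, Carrow 5, Dorne 3, Eskel 21, Farrow 6, Galen 3 (sum 45, leaving 5 seats).
Remainders in descending order: Arden 0.9979, Eskel 0.9581, Galen 0.7827, Brisco 0.7620, Carrow 0.6798, Farrow 0.5447, Dorne 0.2748.
Largest remainders: Arden, Eskel, Galen, Brisco, Carrow receive the extra seats.

Arden 6; Brisco 3; Carrow 6; Dorne 3; Eskel 22; Farrow 6; Galen 4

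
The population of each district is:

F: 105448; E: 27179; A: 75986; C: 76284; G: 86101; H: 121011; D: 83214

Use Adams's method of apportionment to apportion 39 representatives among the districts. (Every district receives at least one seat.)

Standard divisor 575223/39 ≈ 14749.308; standard quotas: F 7.149, E 1.843, A 5.152, C 5.172, G 5.838, H 8.205, D 5.642.
Rounding up gives 8, 2, 6, 6, 6, 9, 6 = 43 seats, so the divisor must be adjusted.
With modified divisor 15900: modified quotas F 6.632, E 1.709, A 4.779, C 4.798, G 5.415, H 7.611, D 5.234.
Rounding up: F 7, E 2, A 5, C 5, G 6, H 8, D 6 (total 39).

F 7, E 2, A 5, C 5, G 6, H 8, D 6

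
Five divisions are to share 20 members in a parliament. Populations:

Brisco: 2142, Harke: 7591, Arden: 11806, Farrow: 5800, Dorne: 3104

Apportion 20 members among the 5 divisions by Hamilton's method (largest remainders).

Brisco: 1, Harke: 5, Arden: 8, Farrow: 4, Dorne: 2

The standard divisor is 30443/20 ≈ 1522.15.
Standard quotas: Brisco 1.4072, Harke 4.9870, Arden 7.7561, Farrow 3.8104, Dorne 2.0392.
Lower quotas: Brisco 1, Harke 4, Arden 7, Farrow 3, Dorne 2 (sum 17, leaving 3 seats).
Remainders in descending order: Harke 0.9870, Farrow 0.8104, Arden 0.7561, Brisco 0.4072, Dorne 0.0392.
The surplus seats go to Harke, Farrow, Arden.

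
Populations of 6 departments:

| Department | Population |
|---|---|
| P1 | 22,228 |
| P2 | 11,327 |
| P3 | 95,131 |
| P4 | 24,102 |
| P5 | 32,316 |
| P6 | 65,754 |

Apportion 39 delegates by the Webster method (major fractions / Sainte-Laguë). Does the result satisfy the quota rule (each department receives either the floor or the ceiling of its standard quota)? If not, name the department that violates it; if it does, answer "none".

none

Standard quotas: P1 3.456, P2 1.761, P3 14.790, P4 3.747, P5 5.024, P6 10.223.
Webster allocation: P1 3, P2 2, P3 15, P4 4, P5 5, P6 10.
Every allocation lies between the lower and upper quota.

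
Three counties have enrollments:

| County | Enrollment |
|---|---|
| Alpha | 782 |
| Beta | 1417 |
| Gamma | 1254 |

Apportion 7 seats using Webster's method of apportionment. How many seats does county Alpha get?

2

Standard divisor 3453/7 ≈ 493.286; standard quotas: Alpha 1.585, Beta 2.873, Gamma 2.542.
Rounding to the nearest integer gives 2, 3, 3 = 8 seats, so the divisor must be adjusted.
With modified divisor 510: modified quotas Alpha 1.533, Beta 2.778, Gamma 2.459.
Rounding to the nearest integer: Alpha 2, Beta 3, Gamma 2 (total 7).
Alpha receives 2.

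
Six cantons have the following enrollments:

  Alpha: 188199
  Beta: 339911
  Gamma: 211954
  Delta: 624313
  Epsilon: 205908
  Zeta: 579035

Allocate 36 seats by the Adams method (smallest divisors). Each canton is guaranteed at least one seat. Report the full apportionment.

Standard divisor 2149320/36 ≈ 59703.333; standard quotas: Alpha 3.152, Beta 5.693, Gamma 3.550, Delta 10.457, Epsilon 3.449, Zeta 9.699.
Rounding up gives 4, 6, 4, 11, 4, 10 = 39 seats, so the divisor must be adjusted.
With modified divisor 66200: modified quotas Alpha 2.843, Beta 5.135, Gamma 3.202, Delta 9.431, Epsilon 3.110, Zeta 8.747.
Rounding up: Alpha 3, Beta 6, Gamma 4, Delta 10, Epsilon 4, Zeta 9 (total 36).

Alpha=3; Beta=6; Gamma=4; Delta=10; Epsilon=4; Zeta=9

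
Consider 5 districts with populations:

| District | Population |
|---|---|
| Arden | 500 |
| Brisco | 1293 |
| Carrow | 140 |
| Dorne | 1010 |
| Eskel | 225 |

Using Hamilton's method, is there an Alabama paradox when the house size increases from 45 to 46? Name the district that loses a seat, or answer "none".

none

At 45 seats: Arden 7, Brisco 19, Carrow 2, Dorne 14, Eskel 3.
At 46 seats: Arden 7, Brisco 19, Carrow 2, Dorne 15, Eskel 3.
No district's allocation decreased.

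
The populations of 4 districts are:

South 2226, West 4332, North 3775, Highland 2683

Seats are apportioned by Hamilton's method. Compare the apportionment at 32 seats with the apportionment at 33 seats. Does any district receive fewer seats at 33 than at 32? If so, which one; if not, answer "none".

At 32 seats: South 5, West 11, North 9, Highland 7.
At 33 seats: South 6, West 11, North 9, Highland 7.
No district's allocation decreased.

none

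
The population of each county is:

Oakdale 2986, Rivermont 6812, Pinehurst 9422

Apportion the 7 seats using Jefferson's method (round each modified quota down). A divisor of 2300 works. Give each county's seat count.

With modified divisor 2300: modified quotas Oakdale 1.298, Rivermont 2.962, Pinehurst 4.097.
Rounding down: Oakdale 1, Rivermont 2, Pinehurst 4 (total 7).

Oakdale 1, Rivermont 2, Pinehurst 4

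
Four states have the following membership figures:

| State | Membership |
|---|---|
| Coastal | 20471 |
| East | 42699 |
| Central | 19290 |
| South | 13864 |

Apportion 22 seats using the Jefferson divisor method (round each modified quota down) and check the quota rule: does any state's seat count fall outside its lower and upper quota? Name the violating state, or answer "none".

none

Standard quotas: Coastal 4.675, East 9.752, Central 4.406, South 3.166.
Jefferson allocation: Coastal 5, East 10, Central 4, South 3.
Every allocation lies between the lower and upper quota.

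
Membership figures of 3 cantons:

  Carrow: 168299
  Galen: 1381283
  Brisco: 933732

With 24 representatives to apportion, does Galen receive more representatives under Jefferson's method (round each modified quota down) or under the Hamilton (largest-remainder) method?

Jefferson: Carrow 1, Galen 14, Brisco 9.
Hamilton: Carrow 2, Galen 13, Brisco 9.
Galen gets 14 under Jefferson and 13 under Hamilton.

Jefferson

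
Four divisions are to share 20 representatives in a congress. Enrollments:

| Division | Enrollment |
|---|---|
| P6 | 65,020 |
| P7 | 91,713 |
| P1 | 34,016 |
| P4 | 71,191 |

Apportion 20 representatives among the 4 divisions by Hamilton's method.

Total 261940; standard divisor 261940/20 = 13097.
Standard quotas: P6 4.9645, P7 7.0026, P1 2.5972, P4 5.4357.
Lower quotas: P6 4, P7 7, P1 2, P4 5 (sum 18, leaving 2 seats).
Remainders in descending order: P6 0.9645, P1 0.5972, P4 0.4357, P7 0.0026.
The surplus seats go to P6, P1.

P6 5; P7 7; P1 3; P4 5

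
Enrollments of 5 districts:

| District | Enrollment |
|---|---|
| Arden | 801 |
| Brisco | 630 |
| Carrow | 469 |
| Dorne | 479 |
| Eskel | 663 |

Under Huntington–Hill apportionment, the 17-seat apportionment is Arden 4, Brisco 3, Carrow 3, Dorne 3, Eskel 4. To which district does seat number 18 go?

Priority for the next seat is population ÷ (√(s·(s+1))).
Priorities: Arden 179.109, Brisco 181.865, Carrow 135.389, Dorne 138.275, Eskel 148.251.
Highest priority: Brisco.

Brisco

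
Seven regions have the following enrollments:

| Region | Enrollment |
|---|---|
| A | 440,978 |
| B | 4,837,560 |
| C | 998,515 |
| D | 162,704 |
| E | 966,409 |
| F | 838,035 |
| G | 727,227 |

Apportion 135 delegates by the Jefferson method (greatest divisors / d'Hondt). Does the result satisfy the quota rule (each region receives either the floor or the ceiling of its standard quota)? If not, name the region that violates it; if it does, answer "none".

B

Standard quotas: A 6.636, B 72.794, C 15.025, D 2.448, E 14.542, F 12.611, G 10.943.
Jefferson allocation: A 6, B 75, C 15, D 2, E 14, F 12, G 11.
B has quota 72.794 (lower 72, upper 73) but receives 75 — outside the quota interval.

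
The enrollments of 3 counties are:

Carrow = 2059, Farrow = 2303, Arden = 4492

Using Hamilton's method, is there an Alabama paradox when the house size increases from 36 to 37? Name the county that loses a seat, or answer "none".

At 36 seats: Carrow 9, Farrow 9, Arden 18.
At 37 seats: Carrow 8, Farrow 10, Arden 19.
Carrow drops from 9 to 8.

Carrow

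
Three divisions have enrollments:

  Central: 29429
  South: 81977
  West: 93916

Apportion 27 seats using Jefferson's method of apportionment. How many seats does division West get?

Standard divisor 205322/27 ≈ 7604.519; standard quotas: Central 3.870, South 10.780, West 12.350.
Rounding down gives 3, 10, 12 = 25 seats, so the divisor must be adjusted.
With modified divisor 7300: modified quotas Central 4.031, South 11.230, West 12.865.
Rounding down: Central 4, South 11, West 12 (total 27).
West receives 12.

12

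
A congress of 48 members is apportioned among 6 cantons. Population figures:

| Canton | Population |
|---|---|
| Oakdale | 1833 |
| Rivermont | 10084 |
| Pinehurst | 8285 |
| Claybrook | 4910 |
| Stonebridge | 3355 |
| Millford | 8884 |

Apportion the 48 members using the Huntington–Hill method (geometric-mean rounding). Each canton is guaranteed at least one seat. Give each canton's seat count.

With divisor 765: modified quotas Oakdale 2.396, Rivermont 13.182, Pinehurst 10.830, Claybrook 6.418, Stonebridge 4.386, Millford 11.613.
Geometric-mean thresholds: Oakdale √(2·3)=2.449, Rivermont √(13·14)=13.491, Pinehurst √(10·11)=10.488, Claybrook √(6·7)=6.481, Stonebridge √(4·5)=4.472, Millford √(11·12)=11.489.
Each quota rounded against its threshold gives Oakdale 2, Rivermont 13, Pinehurst 11, Claybrook 6, Stonebridge 4, Millford 12 (total 48).

Oakdale 2; Rivermont 13; Pinehurst 11; Claybrook 6; Stonebridge 4; Millford 12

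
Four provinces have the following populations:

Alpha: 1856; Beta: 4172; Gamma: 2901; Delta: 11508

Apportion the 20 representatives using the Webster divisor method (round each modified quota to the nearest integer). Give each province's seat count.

Standard divisor 20437/20 ≈ 1021.85; standard quotas: Alpha 1.816, Beta 4.083, Gamma 2.839, Delta 11.262.
Rounding to the nearest integer gives Alpha 2, Beta 4, Gamma 3, Delta 11 — total 20, matching the house size, so no adjustment is needed.

Alpha 2; Beta 4; Gamma 3; Delta 11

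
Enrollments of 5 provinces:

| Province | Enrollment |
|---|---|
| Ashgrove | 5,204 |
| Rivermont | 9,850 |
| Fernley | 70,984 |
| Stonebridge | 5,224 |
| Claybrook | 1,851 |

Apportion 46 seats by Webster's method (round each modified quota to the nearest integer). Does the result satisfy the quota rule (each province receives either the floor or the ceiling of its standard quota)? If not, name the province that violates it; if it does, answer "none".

Fernley

Standard quotas: Ashgrove 2.571, Rivermont 4.866, Fernley 35.068, Stonebridge 2.581, Claybrook 0.914.
Webster allocation: Ashgrove 3, Rivermont 5, Fernley 34, Stonebridge 3, Claybrook 1.
Fernley has quota 35.068 (lower 35, upper 36) but receives 34 — outside the quota interval.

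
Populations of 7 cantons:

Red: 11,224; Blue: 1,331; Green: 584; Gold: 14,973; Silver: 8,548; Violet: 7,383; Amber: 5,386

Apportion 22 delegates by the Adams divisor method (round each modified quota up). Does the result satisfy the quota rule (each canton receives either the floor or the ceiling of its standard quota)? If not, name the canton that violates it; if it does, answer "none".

none

Standard quotas: Red 4.996, Blue 0.592, Green 0.260, Gold 6.664, Silver 3.805, Violet 3.286, Amber 2.397.
Adams allocation: Red 5, Blue 1, Green 1, Gold 6, Silver 4, Violet 3, Amber 2.
Every allocation lies between the lower and upper quota.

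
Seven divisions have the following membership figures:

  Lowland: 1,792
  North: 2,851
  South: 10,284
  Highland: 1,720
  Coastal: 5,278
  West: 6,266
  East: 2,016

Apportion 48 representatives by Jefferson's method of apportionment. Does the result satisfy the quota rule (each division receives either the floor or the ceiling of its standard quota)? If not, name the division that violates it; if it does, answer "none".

Standard quotas: Lowland 2.848, North 4.530, South 16.342, Highland 2.733, Coastal 8.387, West 9.957, East 3.203.
Jefferson allocation: Lowland 3, North 4, South 17, Highland 2, Coastal 9, West 10, East 3.
Every allocation lies between the lower and upper quota.

none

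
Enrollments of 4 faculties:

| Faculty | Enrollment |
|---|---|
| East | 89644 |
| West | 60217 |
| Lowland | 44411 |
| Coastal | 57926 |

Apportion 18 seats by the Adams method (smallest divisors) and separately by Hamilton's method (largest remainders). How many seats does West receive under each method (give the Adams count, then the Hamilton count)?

Adams: East 6, West 5, Lowland 3, Coastal 4.
Hamilton: East 7, West 4, Lowland 3, Coastal 4.
West gets 5 under Adams and 4 under Hamilton.

5 and 4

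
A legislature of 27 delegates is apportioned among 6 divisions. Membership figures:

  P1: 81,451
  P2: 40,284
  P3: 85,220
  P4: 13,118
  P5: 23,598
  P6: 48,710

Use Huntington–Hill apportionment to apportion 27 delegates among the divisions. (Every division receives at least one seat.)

With divisor 10888: modified quotas P1 7.481, P2 3.700, P3 7.827, P4 1.205, P5 2.167, P6 4.474.
Geometric-mean thresholds: P1 √(7·8)=7.483, P2 √(3·4)=3.464, P3 √(7·8)=7.483, P4 √(1·2)=1.414, P5 √(2·3)=2.449, P6 √(4·5)=4.472.
Each quota rounded against its threshold gives P1 7, P2 4, P3 8, P4 1, P5 2, P6 5 (total 27).

P1: 7, P2: 4, P3: 8, P4: 1, P5: 2, P6: 5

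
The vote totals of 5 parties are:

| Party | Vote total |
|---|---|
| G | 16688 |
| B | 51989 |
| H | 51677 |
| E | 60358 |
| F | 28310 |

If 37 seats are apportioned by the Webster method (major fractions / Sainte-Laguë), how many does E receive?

11

Standard divisor 209022/37 ≈ 5649.243; standard quotas: G 2.954, B 9.203, H 9.148, E 10.684, F 5.011.
Rounding to the nearest integer gives G 3, B 9, H 9, E 11, F 5 — total 37, matching the house size, so no adjustment is needed.
E receives 11.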